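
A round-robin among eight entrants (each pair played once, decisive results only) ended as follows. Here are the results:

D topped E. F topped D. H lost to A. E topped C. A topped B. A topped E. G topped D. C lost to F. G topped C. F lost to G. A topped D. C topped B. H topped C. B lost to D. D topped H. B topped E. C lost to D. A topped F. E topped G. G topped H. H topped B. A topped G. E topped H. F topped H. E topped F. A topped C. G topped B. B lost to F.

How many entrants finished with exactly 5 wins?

1

Win totals: A 7, B 1, C 1, D 4, E 4, F 4, G 5, H 2.
Exactly 5: G — 1 entrant.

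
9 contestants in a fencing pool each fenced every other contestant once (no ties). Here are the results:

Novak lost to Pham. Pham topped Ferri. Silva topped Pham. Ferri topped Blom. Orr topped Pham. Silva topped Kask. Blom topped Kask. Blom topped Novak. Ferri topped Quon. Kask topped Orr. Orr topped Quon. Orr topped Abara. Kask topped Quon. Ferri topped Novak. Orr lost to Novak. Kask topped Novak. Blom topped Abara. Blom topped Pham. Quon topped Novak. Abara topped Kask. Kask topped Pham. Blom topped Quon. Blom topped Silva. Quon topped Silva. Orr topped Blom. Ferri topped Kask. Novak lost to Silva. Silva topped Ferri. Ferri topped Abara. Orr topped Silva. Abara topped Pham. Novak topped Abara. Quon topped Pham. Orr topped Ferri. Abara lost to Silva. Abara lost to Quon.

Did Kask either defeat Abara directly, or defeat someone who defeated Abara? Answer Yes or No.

Yes

Kask did not beat Abara directly.
Kask beat Pham, Orr, Novak, Quon. Of those, Orr beat Abara.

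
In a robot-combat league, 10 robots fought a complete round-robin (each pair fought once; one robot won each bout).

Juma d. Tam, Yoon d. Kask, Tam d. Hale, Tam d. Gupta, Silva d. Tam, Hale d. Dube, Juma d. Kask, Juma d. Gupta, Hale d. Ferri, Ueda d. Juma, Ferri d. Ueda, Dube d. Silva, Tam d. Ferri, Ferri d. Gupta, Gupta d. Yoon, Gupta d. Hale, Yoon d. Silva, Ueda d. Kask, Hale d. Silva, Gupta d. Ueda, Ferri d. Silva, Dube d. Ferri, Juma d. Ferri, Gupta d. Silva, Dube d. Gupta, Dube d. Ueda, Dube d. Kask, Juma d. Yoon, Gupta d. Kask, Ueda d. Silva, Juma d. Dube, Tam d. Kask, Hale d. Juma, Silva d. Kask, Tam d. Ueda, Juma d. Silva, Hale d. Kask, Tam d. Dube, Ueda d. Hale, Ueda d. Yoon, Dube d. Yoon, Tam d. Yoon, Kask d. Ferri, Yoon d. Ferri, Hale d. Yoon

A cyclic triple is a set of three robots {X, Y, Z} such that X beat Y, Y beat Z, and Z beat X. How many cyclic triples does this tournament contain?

Win totals: Ueda 5, Gupta 5, Yoon 3, Silva 2, Ferri 3, Hale 6, Kask 1, Tam 7, Juma 7, Dube 6.
A robot with w wins dominates both others in C(w,2) triples; summing gives 10 + 10 + 3 + 1 + 3 + 15 + 0 + 21 + 21 + 15 = 99 transitive triples.
Total triples C(10,3) = 120, so cyclic triples = 120 − 99 = 21.

21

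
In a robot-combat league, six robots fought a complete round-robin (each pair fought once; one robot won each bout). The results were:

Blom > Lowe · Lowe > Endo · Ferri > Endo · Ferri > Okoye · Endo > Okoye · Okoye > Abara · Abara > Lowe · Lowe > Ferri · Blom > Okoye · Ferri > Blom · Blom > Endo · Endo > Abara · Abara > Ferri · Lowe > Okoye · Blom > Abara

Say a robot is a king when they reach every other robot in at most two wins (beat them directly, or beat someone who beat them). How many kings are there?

Lowe reaches everyone (king).
Okoye cannot reach Endo, Blom in two steps.
Ferri reaches everyone (king).
Abara reaches everyone (king).
Endo cannot reach Blom in two steps.
Blom reaches everyone (king).
Kings: Lowe, Ferri, Abara, Blom — 4.

4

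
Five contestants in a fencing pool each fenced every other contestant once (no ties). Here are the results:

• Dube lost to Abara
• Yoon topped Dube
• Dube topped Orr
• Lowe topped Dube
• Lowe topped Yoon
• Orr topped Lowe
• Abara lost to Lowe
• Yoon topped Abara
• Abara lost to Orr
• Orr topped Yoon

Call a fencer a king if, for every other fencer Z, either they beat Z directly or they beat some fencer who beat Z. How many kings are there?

Abara cannot reach Yoon, Lowe in two steps.
Yoon cannot reach Lowe in two steps.
Dube reaches everyone (king).
Orr reaches everyone (king).
Lowe reaches everyone (king).
Kings: Dube, Orr, Lowe — 3.

3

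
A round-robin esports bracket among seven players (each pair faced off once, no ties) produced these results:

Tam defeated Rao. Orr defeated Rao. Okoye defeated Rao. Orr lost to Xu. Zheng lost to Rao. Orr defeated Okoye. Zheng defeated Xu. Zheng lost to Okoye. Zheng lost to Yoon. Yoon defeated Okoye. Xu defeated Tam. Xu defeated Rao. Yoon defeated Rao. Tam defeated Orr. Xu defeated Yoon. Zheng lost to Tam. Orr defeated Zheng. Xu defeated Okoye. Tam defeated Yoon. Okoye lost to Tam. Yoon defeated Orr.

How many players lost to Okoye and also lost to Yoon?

Okoye beat: Rao, Zheng.
Yoon beat: Orr, Okoye, Rao, Zheng.
Both beat: Rao, Zheng — 2.

2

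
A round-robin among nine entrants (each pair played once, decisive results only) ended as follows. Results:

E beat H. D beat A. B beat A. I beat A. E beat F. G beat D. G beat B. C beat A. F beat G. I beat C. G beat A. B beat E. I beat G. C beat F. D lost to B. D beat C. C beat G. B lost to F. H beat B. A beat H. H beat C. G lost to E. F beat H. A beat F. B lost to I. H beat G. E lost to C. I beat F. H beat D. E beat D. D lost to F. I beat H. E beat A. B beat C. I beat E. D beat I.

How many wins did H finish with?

4

H's results: beat B, C, D, G; lost to A, E, F, I.
That is 4 wins.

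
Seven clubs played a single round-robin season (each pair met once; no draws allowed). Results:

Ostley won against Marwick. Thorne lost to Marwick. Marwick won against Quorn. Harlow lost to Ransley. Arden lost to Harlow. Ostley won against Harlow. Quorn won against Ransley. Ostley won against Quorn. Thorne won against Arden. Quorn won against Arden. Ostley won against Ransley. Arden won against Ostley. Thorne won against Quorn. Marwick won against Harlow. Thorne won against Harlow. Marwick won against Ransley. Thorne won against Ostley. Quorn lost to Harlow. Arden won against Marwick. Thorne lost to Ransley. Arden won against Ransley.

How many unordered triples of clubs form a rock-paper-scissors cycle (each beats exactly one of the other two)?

Win totals: Ostley 4, Harlow 2, Thorne 4, Ransley 2, Arden 3, Marwick 4, Quorn 2.
A club with w wins dominates both others in C(w,2) triples; summing gives 6 + 1 + 6 + 1 + 3 + 6 + 1 = 24 transitive triples.
Total triples C(7,3) = 35, so cyclic triples = 35 − 24 = 11.

11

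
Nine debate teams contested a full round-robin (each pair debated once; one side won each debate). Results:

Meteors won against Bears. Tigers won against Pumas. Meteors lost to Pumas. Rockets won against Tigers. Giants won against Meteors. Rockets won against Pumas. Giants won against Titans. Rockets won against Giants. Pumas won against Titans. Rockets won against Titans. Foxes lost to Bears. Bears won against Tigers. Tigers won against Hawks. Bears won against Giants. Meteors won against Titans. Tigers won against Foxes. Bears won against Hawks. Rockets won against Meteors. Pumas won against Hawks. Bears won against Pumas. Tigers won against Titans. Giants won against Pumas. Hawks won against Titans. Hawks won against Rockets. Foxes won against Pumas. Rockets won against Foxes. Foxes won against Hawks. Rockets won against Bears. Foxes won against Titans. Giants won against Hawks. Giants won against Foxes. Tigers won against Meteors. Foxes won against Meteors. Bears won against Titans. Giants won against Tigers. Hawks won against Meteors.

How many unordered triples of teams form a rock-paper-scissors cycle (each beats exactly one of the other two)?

10

Win totals: Meteors 2, Titans 0, Foxes 4, Giants 6, Tigers 5, Hawks 3, Rockets 7, Pumas 3, Bears 6.
A team with w wins dominates both others in C(w,2) triples; summing gives 1 + 0 + 6 + 15 + 10 + 3 + 21 + 3 + 15 = 74 transitive triples.
Total triples C(9,3) = 84, so cyclic triples = 84 − 74 = 10.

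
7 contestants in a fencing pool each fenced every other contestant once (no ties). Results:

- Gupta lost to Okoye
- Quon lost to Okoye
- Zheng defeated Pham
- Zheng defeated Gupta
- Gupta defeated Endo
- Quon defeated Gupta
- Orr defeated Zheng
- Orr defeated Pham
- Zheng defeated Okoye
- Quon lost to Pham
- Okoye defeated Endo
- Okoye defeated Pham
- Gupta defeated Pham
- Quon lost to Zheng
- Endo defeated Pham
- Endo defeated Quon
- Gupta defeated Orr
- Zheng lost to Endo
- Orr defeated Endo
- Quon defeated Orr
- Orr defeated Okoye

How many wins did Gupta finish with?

3

Gupta's results: beat Orr, Endo, Pham; lost to Okoye, Zheng, Quon.
That is 3 wins.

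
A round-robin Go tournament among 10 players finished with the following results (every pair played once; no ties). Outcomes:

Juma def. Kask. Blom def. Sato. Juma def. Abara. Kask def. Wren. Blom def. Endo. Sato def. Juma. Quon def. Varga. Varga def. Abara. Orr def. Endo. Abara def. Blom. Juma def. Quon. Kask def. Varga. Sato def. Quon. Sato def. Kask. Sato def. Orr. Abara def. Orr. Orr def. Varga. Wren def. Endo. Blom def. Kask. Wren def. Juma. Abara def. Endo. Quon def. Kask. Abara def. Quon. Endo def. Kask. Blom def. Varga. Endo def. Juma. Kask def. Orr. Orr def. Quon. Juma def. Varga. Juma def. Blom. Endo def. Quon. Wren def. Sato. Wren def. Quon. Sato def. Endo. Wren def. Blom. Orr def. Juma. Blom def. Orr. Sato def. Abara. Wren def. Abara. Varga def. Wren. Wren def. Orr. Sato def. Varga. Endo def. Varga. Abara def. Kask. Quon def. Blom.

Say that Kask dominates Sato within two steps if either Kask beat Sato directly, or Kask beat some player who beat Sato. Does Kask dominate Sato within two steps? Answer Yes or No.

Yes

Kask did not beat Sato directly.
Kask beat Wren, Orr, Varga. Of those, Wren beat Sato.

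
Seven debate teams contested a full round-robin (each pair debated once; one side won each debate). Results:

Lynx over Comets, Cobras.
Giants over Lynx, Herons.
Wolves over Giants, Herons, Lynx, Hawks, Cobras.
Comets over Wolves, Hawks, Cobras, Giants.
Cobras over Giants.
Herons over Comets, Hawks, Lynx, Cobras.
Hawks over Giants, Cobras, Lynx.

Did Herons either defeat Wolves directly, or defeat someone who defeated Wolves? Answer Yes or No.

Herons did not beat Wolves directly.
Herons beat Cobras, Lynx, Comets, Hawks. Of those, Comets beat Wolves.

Yes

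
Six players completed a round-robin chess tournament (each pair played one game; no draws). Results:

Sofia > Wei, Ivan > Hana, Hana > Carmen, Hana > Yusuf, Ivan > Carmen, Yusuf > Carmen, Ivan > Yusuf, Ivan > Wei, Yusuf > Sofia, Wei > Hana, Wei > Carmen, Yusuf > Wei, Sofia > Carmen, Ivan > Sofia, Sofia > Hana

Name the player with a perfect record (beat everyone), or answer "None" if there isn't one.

Ivan

Ivan has 5 wins out of 5 opponents — a perfect record.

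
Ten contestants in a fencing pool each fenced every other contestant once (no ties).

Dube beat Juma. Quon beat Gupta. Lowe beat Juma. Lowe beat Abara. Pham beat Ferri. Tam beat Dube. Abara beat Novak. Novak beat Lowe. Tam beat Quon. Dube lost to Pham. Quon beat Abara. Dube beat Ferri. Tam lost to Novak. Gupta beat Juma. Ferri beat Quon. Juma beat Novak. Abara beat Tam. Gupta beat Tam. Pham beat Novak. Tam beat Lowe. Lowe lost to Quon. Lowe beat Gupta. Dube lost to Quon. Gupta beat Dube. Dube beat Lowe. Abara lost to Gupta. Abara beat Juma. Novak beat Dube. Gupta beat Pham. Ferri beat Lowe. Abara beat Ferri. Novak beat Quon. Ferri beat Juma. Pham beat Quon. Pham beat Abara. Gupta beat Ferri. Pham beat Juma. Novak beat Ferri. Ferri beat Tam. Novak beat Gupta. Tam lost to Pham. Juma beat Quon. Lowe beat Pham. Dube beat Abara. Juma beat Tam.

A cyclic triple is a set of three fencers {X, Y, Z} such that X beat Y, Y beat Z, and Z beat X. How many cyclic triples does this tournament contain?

Win totals: Pham 7, Dube 4, Juma 3, Novak 6, Lowe 4, Tam 3, Abara 4, Quon 4, Gupta 6, Ferri 4.
A fencer with w wins dominates both others in C(w,2) triples; summing gives 21 + 6 + 3 + 15 + 6 + 3 + 6 + 6 + 15 + 6 = 87 transitive triples.
Total triples C(10,3) = 120, so cyclic triples = 120 − 87 = 33.

33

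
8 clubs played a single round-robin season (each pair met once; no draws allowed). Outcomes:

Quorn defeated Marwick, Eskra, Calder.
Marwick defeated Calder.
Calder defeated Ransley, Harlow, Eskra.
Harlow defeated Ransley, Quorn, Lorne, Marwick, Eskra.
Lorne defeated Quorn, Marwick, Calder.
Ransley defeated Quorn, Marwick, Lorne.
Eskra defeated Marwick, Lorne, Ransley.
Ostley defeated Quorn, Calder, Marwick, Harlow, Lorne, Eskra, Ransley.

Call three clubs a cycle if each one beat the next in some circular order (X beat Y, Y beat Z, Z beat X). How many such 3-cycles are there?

Win totals: Quorn 3, Ostley 7, Marwick 1, Lorne 3, Calder 3, Ransley 3, Harlow 5, Eskra 3.
A club with w wins dominates both others in C(w,2) triples; summing gives 3 + 21 + 0 + 3 + 3 + 3 + 10 + 3 = 46 transitive triples.
Total triples C(8,3) = 56, so cyclic triples = 56 − 46 = 10.

10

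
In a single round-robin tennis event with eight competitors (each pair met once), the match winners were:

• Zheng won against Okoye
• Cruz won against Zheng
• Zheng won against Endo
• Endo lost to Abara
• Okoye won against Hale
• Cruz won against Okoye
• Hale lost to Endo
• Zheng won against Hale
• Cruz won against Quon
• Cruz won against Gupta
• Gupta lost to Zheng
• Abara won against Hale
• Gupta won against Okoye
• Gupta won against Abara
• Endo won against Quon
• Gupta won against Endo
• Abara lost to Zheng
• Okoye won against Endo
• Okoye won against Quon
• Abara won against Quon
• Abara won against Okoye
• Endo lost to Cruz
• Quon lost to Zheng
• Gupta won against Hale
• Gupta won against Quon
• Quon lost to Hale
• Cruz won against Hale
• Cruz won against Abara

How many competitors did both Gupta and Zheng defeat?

5

Gupta beat: Okoye, Endo, Quon, Hale, Abara.
Zheng beat: Okoye, Endo, Quon, Hale, Abara, Gupta.
Both beat: Okoye, Endo, Quon, Hale, Abara — 5.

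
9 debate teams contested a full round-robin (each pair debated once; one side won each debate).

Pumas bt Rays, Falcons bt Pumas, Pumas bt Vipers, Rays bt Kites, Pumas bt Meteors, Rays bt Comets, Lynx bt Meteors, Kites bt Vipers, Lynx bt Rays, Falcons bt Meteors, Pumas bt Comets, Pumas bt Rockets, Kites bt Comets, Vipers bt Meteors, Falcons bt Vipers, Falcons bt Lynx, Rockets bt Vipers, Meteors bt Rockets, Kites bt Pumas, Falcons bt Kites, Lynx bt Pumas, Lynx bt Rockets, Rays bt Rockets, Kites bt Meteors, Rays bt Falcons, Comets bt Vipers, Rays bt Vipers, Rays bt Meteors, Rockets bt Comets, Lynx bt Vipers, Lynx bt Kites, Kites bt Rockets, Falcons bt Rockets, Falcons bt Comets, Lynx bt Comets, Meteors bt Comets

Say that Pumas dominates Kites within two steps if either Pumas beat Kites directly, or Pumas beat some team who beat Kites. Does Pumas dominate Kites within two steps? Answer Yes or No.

Pumas did not beat Kites directly.
Pumas beat Rays, Meteors, Vipers, Comets, Rockets. Of those, Rays beat Kites.

Yes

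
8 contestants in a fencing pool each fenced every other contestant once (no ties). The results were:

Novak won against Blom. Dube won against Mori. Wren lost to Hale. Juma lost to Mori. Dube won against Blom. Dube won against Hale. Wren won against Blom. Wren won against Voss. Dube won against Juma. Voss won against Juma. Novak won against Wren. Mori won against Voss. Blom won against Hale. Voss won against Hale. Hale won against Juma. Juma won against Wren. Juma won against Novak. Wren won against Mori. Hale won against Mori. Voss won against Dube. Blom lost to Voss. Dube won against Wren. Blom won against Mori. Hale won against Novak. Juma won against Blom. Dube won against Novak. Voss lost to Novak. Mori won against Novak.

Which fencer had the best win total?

Dube

Win totals: Hale 4, Dube 6, Juma 3, Voss 4, Mori 3, Wren 3, Novak 3, Blom 2.
Dube leads with 6 wins (next highest: 4).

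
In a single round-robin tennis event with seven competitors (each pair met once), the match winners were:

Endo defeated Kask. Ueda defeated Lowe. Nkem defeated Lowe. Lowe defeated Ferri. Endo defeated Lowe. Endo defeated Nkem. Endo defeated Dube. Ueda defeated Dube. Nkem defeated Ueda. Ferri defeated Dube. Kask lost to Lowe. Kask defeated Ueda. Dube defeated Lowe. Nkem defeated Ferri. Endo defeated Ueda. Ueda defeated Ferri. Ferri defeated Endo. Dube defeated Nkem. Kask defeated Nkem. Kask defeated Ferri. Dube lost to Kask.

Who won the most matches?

Win totals: Nkem 3, Ueda 3, Lowe 2, Ferri 2, Dube 2, Kask 4, Endo 5.
Endo leads with 5 wins (next highest: 4).

Endo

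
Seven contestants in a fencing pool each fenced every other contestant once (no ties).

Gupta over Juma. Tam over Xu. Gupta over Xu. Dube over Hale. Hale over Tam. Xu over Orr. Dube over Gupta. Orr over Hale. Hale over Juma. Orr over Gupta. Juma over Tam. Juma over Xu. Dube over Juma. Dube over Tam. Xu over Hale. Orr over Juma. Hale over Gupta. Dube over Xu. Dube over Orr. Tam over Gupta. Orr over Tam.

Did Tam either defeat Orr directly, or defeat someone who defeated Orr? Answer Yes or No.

Tam did not beat Orr directly.
Tam beat Xu, Gupta. Of those, Xu beat Orr.

Yes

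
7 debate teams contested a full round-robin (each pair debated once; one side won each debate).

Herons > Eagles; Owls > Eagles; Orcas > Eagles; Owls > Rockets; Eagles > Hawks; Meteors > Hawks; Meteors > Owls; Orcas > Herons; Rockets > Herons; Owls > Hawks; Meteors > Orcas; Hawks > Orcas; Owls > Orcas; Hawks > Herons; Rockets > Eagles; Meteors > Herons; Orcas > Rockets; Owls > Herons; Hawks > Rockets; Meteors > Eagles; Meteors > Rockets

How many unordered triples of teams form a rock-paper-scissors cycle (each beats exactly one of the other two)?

3

Win totals: Eagles 1, Herons 1, Orcas 3, Owls 5, Hawks 3, Meteors 6, Rockets 2.
A team with w wins dominates both others in C(w,2) triples; summing gives 0 + 0 + 3 + 10 + 3 + 15 + 1 = 32 transitive triples.
Total triples C(7,3) = 35, so cyclic triples = 35 − 32 = 3.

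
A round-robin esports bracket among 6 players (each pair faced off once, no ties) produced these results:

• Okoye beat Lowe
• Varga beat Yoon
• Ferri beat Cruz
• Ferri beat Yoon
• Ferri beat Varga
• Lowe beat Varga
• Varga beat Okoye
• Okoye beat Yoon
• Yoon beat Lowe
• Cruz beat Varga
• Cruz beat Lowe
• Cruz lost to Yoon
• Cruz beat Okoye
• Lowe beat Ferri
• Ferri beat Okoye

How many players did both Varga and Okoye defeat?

Varga beat: Yoon, Okoye.
Okoye beat: Yoon, Lowe.
Both beat: Yoon — 1.

1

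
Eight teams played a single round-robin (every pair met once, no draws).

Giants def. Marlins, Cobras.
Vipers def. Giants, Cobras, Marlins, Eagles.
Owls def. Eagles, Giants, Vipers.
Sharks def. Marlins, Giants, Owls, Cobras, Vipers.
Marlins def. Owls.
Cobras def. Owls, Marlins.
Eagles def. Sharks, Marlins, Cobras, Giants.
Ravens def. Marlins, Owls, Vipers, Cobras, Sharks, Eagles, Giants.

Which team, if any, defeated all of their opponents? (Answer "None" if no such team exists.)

Ravens has 7 wins out of 7 opponents — a perfect record.

Ravens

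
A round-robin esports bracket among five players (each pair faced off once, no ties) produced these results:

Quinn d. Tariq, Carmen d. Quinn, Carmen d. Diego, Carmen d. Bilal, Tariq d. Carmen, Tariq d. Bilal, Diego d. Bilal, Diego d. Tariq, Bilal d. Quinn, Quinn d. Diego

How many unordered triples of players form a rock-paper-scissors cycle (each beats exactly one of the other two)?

4

Of the C(5,3) = 10 triples, the cyclic ones are: {Quinn, Bilal, Diego}; {Quinn, Bilal, Tariq}; {Quinn, Carmen, Tariq}; {Carmen, Diego, Tariq}.
That is 4.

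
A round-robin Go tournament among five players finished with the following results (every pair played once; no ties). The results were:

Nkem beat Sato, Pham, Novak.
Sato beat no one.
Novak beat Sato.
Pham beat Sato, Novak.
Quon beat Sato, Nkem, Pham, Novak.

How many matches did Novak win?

1

Novak's results: beat Sato; lost to Nkem, Quon, Pham.
That is 1 win.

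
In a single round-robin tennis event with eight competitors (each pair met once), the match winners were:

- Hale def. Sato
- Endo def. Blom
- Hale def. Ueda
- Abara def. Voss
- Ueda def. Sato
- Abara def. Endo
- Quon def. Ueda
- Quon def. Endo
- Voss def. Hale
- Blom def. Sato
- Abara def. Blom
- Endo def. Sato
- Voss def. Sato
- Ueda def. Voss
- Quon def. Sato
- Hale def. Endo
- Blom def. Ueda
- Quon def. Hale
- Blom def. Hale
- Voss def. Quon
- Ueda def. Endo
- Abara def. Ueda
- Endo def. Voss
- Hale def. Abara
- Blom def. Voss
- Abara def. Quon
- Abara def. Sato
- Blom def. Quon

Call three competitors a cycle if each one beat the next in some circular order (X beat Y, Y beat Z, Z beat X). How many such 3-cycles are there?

Win totals: Endo 3, Voss 3, Ueda 3, Hale 4, Blom 5, Abara 6, Quon 4, Sato 0.
A competitor with w wins dominates both others in C(w,2) triples; summing gives 3 + 3 + 3 + 6 + 10 + 15 + 6 + 0 = 46 transitive triples.
Total triples C(8,3) = 56, so cyclic triples = 56 − 46 = 10.

10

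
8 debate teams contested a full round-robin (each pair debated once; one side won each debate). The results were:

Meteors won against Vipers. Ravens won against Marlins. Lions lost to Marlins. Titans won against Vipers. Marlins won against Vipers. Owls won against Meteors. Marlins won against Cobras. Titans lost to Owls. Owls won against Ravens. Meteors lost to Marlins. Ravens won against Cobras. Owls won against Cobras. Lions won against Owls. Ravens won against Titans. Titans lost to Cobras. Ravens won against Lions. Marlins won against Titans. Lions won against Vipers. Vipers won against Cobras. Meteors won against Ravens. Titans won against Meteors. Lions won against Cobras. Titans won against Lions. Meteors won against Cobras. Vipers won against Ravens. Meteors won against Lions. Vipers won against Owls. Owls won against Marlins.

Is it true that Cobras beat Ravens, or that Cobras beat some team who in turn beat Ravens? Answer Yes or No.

Cobras did not beat Ravens directly.
Cobras beat Titans, but each of them lost to Ravens. No two-step path.

No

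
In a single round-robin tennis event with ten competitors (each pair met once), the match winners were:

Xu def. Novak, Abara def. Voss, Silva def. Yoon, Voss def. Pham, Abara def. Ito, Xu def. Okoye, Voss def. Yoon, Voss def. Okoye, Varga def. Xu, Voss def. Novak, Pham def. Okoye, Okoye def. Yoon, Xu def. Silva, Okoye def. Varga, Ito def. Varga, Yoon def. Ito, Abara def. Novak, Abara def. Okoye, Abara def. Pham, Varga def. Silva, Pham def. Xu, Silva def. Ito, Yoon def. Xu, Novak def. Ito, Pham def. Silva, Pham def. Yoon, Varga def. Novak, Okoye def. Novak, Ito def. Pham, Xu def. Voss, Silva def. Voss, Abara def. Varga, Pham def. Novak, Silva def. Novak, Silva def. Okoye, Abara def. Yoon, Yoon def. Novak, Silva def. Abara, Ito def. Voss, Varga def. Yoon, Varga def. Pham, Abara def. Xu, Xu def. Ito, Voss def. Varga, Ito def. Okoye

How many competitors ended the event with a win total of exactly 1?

Win totals: Varga 5, Voss 5, Okoye 3, Novak 1, Ito 4, Pham 5, Abara 8, Xu 5, Yoon 3, Silva 6.
Exactly 1: Novak — 1 competitor.

1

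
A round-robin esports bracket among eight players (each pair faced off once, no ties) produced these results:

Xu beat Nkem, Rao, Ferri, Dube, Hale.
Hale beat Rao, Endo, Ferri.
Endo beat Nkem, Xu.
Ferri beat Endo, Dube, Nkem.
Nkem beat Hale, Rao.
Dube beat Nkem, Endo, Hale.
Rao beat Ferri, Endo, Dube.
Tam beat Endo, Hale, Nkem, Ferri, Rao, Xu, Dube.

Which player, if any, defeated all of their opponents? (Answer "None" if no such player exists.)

Tam

Tam has 7 wins out of 7 opponents — a perfect record.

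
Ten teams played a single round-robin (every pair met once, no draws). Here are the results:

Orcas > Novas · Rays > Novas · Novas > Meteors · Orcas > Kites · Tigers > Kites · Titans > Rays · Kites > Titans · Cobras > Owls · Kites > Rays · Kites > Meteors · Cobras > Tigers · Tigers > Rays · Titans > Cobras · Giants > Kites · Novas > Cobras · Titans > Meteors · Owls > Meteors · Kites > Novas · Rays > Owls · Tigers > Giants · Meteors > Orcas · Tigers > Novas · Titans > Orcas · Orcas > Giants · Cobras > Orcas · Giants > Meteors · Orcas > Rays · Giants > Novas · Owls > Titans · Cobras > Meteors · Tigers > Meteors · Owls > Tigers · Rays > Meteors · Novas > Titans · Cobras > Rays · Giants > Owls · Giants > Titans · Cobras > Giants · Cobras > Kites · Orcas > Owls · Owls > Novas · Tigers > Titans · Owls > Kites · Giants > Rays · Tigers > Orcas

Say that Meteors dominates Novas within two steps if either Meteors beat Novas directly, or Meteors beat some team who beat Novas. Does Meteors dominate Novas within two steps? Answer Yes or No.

Meteors did not beat Novas directly.
Meteors beat Orcas. Of those, Orcas beat Novas.

Yes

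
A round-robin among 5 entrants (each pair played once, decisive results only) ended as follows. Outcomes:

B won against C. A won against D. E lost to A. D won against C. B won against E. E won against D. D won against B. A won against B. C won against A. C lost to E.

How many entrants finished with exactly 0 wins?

0

Win totals: A 3, B 2, C 1, D 2, E 2.
No entrant has exactly 0 wins.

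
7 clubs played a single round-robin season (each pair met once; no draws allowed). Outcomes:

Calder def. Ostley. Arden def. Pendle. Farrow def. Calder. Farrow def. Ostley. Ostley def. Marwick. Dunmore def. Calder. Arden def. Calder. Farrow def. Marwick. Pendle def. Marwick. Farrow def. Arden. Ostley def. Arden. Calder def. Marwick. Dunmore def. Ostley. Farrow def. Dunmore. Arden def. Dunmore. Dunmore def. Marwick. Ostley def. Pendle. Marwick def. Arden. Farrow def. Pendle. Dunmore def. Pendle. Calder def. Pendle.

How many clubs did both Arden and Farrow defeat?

3

Arden beat: Pendle, Calder, Dunmore.
Farrow beat: Pendle, Calder, Ostley, Arden, Marwick, Dunmore.
Both beat: Pendle, Calder, Dunmore — 3.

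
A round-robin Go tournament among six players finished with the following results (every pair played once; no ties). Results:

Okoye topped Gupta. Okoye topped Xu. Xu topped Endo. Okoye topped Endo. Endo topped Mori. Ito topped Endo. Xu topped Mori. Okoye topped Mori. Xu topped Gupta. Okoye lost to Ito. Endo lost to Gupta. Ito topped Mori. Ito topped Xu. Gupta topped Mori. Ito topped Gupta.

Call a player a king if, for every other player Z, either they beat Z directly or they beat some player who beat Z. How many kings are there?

Gupta cannot reach Ito, Okoye, Xu in two steps.
Ito reaches everyone (king).
Okoye cannot reach Ito in two steps.
Mori cannot reach Gupta, Ito, Okoye, Xu, Endo in two steps.
Xu cannot reach Ito, Okoye in two steps.
Endo cannot reach Gupta, Ito, Okoye, Xu in two steps.
Kings: Ito — 1.

1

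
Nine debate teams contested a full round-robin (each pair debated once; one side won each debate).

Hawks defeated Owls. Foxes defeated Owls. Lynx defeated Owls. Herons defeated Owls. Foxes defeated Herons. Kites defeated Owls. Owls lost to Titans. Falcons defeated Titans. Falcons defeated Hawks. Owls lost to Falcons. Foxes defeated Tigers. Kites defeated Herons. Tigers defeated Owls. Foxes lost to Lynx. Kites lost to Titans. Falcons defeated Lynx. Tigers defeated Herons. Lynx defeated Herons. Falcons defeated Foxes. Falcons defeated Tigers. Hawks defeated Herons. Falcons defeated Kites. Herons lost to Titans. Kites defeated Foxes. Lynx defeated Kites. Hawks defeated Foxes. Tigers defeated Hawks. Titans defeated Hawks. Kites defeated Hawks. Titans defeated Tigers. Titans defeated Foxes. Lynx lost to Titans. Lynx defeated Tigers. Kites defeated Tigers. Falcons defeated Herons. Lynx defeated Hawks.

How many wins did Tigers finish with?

3

Tigers' results: beat Owls, Herons, Hawks; lost to Lynx, Falcons, Foxes, Kites, Titans.
That is 3 wins.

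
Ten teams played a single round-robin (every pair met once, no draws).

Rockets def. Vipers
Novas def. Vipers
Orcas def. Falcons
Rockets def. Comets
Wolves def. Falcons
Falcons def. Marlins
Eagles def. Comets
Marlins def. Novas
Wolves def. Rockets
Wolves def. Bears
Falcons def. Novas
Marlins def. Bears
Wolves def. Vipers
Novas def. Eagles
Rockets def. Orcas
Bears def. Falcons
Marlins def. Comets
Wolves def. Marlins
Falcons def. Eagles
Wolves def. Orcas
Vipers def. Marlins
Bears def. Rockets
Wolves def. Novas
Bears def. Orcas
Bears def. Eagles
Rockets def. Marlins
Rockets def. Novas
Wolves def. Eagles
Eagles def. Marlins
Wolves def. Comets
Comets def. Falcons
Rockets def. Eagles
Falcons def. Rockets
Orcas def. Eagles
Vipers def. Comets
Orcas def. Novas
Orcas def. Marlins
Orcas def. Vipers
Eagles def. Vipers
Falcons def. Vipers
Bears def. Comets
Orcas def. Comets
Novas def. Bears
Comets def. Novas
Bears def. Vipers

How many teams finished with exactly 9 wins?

Win totals: Wolves 9, Comets 2, Eagles 3, Vipers 2, Falcons 5, Novas 3, Rockets 6, Marlins 3, Orcas 6, Bears 6.
Exactly 9: Wolves — 1 team.

1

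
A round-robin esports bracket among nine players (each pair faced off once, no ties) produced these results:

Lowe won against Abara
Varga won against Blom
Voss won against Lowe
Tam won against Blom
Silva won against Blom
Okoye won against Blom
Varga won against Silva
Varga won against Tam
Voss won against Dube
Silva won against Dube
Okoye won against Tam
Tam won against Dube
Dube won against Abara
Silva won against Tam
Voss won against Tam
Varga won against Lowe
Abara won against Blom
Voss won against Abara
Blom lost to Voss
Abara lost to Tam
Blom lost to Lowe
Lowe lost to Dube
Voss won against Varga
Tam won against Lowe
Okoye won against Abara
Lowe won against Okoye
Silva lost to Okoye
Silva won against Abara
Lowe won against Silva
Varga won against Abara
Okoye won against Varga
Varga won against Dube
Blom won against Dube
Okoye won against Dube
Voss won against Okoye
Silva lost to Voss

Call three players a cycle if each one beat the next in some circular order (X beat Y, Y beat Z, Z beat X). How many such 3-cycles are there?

7

Win totals: Silva 4, Varga 6, Voss 8, Dube 2, Tam 4, Lowe 4, Abara 1, Blom 1, Okoye 6.
A player with w wins dominates both others in C(w,2) triples; summing gives 6 + 15 + 28 + 1 + 6 + 6 + 0 + 0 + 15 = 77 transitive triples.
Total triples C(9,3) = 84, so cyclic triples = 84 − 77 = 7.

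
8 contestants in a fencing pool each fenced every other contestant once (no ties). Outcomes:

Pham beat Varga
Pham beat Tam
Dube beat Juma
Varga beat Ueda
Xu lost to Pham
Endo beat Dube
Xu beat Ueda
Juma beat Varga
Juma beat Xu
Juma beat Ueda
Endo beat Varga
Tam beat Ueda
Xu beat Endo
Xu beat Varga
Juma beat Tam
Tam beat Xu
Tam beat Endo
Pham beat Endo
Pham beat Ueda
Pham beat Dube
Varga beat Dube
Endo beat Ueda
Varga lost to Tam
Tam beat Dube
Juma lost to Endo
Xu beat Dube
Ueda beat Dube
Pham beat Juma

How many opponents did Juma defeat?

Juma's results: beat Varga, Tam, Ueda, Xu; lost to Endo, Pham, Dube.
That is 4 wins.

4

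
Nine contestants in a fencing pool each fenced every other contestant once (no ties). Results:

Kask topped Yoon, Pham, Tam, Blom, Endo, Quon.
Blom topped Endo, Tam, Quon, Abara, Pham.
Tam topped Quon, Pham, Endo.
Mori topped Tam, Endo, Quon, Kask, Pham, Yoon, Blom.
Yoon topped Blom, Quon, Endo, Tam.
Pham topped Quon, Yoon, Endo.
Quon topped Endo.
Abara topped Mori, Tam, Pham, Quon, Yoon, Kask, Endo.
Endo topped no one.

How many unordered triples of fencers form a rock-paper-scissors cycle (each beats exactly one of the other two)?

Win totals: Quon 1, Blom 5, Kask 6, Endo 0, Mori 7, Yoon 4, Abara 7, Tam 3, Pham 3.
A fencer with w wins dominates both others in C(w,2) triples; summing gives 0 + 10 + 15 + 0 + 21 + 6 + 21 + 3 + 3 = 79 transitive triples.
Total triples C(9,3) = 84, so cyclic triples = 84 − 79 = 5.

5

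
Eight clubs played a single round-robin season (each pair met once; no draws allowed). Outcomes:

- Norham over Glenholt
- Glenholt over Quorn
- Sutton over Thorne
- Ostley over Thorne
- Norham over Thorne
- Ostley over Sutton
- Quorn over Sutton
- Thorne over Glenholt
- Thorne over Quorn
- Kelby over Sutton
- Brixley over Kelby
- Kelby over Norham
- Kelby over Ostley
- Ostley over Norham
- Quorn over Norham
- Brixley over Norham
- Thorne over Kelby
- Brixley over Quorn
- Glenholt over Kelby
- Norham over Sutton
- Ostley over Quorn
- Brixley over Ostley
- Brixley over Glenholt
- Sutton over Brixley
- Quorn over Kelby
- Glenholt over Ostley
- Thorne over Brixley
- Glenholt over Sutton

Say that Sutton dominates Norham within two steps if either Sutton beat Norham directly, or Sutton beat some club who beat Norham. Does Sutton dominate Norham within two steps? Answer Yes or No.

Sutton did not beat Norham directly.
Sutton beat Brixley, Thorne. Of those, Brixley beat Norham.

Yes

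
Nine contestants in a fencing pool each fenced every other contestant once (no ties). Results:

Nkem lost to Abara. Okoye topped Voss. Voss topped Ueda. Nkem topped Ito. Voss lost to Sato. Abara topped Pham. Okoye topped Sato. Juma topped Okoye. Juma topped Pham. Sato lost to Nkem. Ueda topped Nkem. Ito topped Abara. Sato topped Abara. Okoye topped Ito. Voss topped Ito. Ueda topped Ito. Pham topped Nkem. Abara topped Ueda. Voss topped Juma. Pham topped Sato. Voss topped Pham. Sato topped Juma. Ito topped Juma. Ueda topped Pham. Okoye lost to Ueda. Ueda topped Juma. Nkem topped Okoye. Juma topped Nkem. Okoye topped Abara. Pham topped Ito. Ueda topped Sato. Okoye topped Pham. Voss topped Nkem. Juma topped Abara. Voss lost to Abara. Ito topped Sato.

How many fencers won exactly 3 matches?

Win totals: Abara 4, Juma 4, Sato 3, Voss 5, Ito 3, Ueda 6, Okoye 5, Pham 3, Nkem 3.
Exactly 3: Sato, Ito, Pham, Nkem — 4 fencers.

4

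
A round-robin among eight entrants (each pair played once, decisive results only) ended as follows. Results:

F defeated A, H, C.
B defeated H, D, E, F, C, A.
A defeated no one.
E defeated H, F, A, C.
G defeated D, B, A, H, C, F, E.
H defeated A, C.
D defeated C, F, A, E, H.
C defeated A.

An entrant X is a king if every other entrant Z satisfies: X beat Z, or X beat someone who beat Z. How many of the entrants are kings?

A cannot reach B, C, D, E, F, G, H in two steps.
B cannot reach G in two steps.
C cannot reach B, D, E, F, G, H in two steps.
D cannot reach B, G in two steps.
E cannot reach B, D, G in two steps.
F cannot reach B, D, E, G in two steps.
G reaches everyone (king).
H cannot reach B, D, E, F, G in two steps.
Kings: G — 1.

1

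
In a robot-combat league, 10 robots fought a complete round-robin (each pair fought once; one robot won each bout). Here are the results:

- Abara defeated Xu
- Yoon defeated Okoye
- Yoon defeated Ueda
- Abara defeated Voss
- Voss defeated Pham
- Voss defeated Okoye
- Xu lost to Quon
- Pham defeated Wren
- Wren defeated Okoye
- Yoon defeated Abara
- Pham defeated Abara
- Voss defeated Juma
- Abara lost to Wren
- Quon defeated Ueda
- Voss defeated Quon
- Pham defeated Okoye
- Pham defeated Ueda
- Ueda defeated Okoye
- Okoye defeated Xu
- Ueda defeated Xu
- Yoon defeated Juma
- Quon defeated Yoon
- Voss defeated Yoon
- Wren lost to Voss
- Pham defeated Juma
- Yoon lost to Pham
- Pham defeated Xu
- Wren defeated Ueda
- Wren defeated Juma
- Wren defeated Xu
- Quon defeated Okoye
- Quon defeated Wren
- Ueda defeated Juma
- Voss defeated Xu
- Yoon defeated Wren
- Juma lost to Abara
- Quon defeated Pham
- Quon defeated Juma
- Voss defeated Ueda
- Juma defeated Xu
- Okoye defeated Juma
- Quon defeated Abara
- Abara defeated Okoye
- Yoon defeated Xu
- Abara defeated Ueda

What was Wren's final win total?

5

Wren's results: beat Abara, Okoye, Xu, Ueda, Juma; lost to Quon, Pham, Voss, Yoon.
That is 5 wins.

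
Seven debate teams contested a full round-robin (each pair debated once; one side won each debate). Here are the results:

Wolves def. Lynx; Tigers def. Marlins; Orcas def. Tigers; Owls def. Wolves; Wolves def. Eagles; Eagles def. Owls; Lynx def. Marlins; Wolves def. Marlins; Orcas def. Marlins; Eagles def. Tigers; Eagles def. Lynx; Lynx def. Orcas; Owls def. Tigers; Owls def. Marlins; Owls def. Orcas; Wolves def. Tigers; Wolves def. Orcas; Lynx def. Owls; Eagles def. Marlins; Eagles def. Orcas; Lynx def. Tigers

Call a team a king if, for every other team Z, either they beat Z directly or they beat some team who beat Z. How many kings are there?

3

Tigers cannot reach Eagles, Orcas, Wolves, Owls, Lynx in two steps.
Eagles reaches everyone (king).
Orcas cannot reach Eagles, Wolves, Owls, Lynx in two steps.
Wolves reaches everyone (king).
Marlins cannot reach Tigers, Eagles, Orcas, Wolves, Owls, Lynx in two steps.
Owls reaches everyone (king).
Lynx cannot reach Eagles in two steps.
Kings: Eagles, Wolves, Owls — 3.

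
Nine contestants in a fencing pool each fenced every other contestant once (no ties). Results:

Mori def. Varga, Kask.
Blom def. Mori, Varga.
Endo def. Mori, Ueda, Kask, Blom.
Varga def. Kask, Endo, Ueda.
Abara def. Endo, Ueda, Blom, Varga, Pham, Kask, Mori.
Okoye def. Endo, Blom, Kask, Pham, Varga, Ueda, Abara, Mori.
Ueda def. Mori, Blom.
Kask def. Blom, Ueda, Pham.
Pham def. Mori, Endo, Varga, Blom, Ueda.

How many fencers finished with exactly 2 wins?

3

Win totals: Ueda 2, Endo 4, Blom 2, Abara 7, Mori 2, Varga 3, Pham 5, Okoye 8, Kask 3.
Exactly 2: Ueda, Blom, Mori — 3 fencers.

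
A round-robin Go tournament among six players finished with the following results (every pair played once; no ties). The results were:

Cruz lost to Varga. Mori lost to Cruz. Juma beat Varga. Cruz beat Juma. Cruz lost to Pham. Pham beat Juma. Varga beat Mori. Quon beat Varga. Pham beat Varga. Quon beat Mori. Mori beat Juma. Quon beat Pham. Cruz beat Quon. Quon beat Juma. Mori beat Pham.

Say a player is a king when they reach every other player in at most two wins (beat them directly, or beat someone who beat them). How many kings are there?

Mori cannot reach Quon in two steps.
Juma cannot reach Quon, Pham in two steps.
Cruz reaches everyone (king).
Quon reaches everyone (king).
Varga reaches everyone (king).
Pham reaches everyone (king).
Kings: Cruz, Quon, Varga, Pham — 4.

4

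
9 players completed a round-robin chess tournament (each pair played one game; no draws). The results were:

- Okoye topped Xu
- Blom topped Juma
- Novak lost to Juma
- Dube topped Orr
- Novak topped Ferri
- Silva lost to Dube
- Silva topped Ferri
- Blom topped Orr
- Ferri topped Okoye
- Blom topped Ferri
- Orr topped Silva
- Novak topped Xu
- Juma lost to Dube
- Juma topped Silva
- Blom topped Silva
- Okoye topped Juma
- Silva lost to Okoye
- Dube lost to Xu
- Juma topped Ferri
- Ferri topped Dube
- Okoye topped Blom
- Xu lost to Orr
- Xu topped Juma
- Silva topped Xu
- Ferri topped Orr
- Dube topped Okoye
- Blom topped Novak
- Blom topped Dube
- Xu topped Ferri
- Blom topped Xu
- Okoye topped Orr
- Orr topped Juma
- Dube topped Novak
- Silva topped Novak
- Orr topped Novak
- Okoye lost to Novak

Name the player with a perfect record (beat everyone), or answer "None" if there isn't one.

None

Highest win total is Blom with 7 (out of 8 possible).
Blom lost to Okoye, so no player went undefeated.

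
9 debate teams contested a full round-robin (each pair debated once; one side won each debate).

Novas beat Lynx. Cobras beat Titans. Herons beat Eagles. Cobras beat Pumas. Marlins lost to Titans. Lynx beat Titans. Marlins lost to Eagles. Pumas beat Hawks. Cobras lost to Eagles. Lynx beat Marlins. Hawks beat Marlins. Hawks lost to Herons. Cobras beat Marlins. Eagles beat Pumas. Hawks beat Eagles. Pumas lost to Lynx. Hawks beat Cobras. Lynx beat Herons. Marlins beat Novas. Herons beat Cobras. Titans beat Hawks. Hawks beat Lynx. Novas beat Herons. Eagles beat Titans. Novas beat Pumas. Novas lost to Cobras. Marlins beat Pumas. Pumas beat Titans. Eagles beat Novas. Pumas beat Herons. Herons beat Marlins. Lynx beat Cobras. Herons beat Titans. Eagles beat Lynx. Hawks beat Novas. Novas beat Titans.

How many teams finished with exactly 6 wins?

1

Win totals: Herons 5, Lynx 5, Hawks 5, Marlins 2, Novas 4, Pumas 3, Cobras 4, Titans 2, Eagles 6.
Exactly 6: Eagles — 1 team.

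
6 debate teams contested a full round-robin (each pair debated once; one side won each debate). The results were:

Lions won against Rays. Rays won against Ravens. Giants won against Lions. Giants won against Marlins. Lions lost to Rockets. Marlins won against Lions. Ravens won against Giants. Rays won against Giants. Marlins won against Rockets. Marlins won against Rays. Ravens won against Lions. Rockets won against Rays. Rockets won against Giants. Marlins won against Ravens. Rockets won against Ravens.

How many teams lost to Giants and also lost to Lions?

0

Giants beat: Marlins, Lions.
Lions beat: Rays.
No one was beaten by both.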